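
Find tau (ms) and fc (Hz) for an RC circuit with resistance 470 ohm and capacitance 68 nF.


Time constant: tau = R * C.
tau = 470 * 6.80e-08 = 3.196e-05 s
tau = 0.032 ms
Cutoff frequency: fc = 1 / (2*pi*R*C).
fc = 1 / (2*pi*3.196e-05) = 4979.82 Hz

tau = 0.032 ms, fc = 4979.82 Hz


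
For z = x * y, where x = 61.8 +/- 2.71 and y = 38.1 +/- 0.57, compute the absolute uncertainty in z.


For a product z = x*y, the relative uncertainty is:
uz/z = sqrt((ux/x)^2 + (uy/y)^2)
Relative uncertainties: ux/x = 2.71/61.8 = 0.043851
uy/y = 0.57/38.1 = 0.014961
z = 61.8 * 38.1 = 2354.6
uz = 2354.6 * sqrt(0.043851^2 + 0.014961^2) = 109.095

109.095


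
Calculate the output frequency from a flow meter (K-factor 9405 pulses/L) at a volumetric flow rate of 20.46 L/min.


Frequency = K * Q / 60 (converting L/min to L/s).
f = 9405 * 20.46 / 60
f = 192426.3 / 60
f = 3207.11 Hz

3207.11 Hz


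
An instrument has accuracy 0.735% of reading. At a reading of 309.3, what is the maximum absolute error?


Absolute error = (accuracy% / 100) * reading.
Error = (0.735 / 100) * 309.3
Error = 0.00735 * 309.3
Error = 2.2734

2.2734


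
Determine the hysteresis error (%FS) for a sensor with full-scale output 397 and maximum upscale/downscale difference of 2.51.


Hysteresis = (max difference / full scale) * 100%.
H = (2.51 / 397) * 100
H = 0.632 %FS

0.632 %FS


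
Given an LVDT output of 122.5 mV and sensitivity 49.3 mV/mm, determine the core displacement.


Displacement = Vout / sensitivity.
d = 122.5 / 49.3
d = 2.485 mm

2.485 mm


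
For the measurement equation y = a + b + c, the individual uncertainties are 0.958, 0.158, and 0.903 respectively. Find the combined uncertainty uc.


For a sum of independent quantities, uc = sqrt(u1^2 + u2^2 + u3^2).
uc = sqrt(0.958^2 + 0.158^2 + 0.903^2)
uc = sqrt(0.917764 + 0.024964 + 0.815409)
uc = 1.3259

1.3259


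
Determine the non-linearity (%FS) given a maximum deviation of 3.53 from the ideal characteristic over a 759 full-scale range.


Linearity error = (max deviation / full scale) * 100%.
Linearity = (3.53 / 759) * 100
Linearity = 0.465 %FS

0.465 %FS


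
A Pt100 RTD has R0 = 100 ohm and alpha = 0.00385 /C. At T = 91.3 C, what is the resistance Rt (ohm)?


The RTD equation: Rt = R0 * (1 + alpha * T).
Rt = 100 * (1 + 0.00385 * 91.3)
Rt = 100 * (1 + 0.351505)
Rt = 100 * 1.351505
Rt = 135.15 ohm

135.15 ohm


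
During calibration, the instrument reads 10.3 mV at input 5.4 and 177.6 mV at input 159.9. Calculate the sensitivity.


Sensitivity = (y2 - y1) / (x2 - x1).
S = (177.6 - 10.3) / (159.9 - 5.4)
S = 167.3 / 154.5
S = 1.0828 mV/unit

1.0828 mV/unit


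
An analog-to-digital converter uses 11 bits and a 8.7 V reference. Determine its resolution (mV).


The resolution (LSB) of an ADC is Vref / 2^n.
LSB = 8.7 / 2^11
LSB = 8.7 / 2048
LSB = 0.00424805 V = 4.24804688 mV

4.24804688 mV


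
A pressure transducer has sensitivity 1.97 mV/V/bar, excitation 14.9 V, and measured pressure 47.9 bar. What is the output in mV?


Output = sensitivity * Vex * P.
Vout = 1.97 * 14.9 * 47.9
Vout = 29.353 * 47.9
Vout = 1406.01 mV

1406.01 mV


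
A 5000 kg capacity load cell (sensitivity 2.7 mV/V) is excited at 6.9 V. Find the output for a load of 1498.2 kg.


Vout = rated_output * Vex * (load / capacity).
Vout = 2.7 * 6.9 * (1498.2 / 5000)
Vout = 2.7 * 6.9 * 0.29964
Vout = 5.582 mV

5.582 mV


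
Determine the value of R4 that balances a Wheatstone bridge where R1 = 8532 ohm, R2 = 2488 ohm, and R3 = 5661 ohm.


At balance: R1*R4 = R2*R3, so R4 = R2*R3/R1.
R4 = 2488 * 5661 / 8532
R4 = 14084568 / 8532
R4 = 1650.79 ohm

1650.79 ohm


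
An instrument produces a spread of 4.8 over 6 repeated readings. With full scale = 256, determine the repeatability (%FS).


Repeatability = (spread / full scale) * 100%.
R = (4.8 / 256) * 100
R = 1.875 %FS

1.875 %FS


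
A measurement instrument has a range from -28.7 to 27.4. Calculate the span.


Span = upper range - lower range.
Span = 27.4 - (-28.7)
Span = 56.1

56.1


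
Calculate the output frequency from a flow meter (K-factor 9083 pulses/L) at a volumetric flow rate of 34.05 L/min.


Frequency = K * Q / 60 (converting L/min to L/s).
f = 9083 * 34.05 / 60
f = 309276.15 / 60
f = 5154.6 Hz

5154.6 Hz


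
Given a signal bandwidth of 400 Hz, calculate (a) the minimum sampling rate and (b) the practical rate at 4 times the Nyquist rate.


By Nyquist theorem, fs_min = 2 * fmax.
fs_min = 2 * 400 = 800 Hz
Practical rate = 4 * fs_min = 4 * 800 = 3200 Hz

fs_min = 800 Hz, fs_practical = 3200 Hz


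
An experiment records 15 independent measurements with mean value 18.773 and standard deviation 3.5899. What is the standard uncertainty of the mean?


The standard uncertainty for Type A evaluation is u = s / sqrt(n).
u = 3.5899 / sqrt(15)
u = 3.5899 / 3.873
u = 0.9269

0.9269


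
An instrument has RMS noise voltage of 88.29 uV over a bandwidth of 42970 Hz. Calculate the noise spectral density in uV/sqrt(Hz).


Noise spectral density = Vrms / sqrt(BW).
NSD = 88.29 / sqrt(42970)
NSD = 88.29 / 207.2921
NSD = 0.4259 uV/sqrt(Hz)

0.4259 uV/sqrt(Hz)


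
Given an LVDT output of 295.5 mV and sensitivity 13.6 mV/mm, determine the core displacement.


Displacement = Vout / sensitivity.
d = 295.5 / 13.6
d = 21.728 mm

21.728 mm


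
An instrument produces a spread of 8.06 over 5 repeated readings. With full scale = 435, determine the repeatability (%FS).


Repeatability = (spread / full scale) * 100%.
R = (8.06 / 435) * 100
R = 1.853 %FS

1.853 %FS


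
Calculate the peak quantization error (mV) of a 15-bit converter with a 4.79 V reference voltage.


The maximum quantization error is +/- LSB/2.
LSB = Vref / 2^n = 4.79 / 32768 = 0.00014618 V
Max error = LSB / 2 = 0.00014618 / 2 = 7.309e-05 V
Max error = 0.0731 mV

0.0731 mV


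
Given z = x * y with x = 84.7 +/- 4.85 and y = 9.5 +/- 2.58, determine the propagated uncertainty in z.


For a product z = x*y, the relative uncertainty is:
uz/z = sqrt((ux/x)^2 + (uy/y)^2)
Relative uncertainties: ux/x = 4.85/84.7 = 0.057261
uy/y = 2.58/9.5 = 0.271579
z = 84.7 * 9.5 = 804.6
uz = 804.6 * sqrt(0.057261^2 + 0.271579^2) = 223.331

223.331


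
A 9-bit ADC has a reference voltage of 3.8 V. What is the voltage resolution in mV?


The resolution (LSB) of an ADC is Vref / 2^n.
LSB = 3.8 / 2^9
LSB = 3.8 / 512
LSB = 0.00742187 V = 7.421875 mV

7.421875 mV


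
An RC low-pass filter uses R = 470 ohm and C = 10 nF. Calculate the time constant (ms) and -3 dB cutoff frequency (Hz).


Time constant: tau = R * C.
tau = 470 * 1.00e-08 = 4.7e-06 s
tau = 0.0047 ms
Cutoff frequency: fc = 1 / (2*pi*R*C).
fc = 1 / (2*pi*4.7e-06) = 33862.75 Hz

tau = 0.0047 ms, fc = 33862.75 Hz


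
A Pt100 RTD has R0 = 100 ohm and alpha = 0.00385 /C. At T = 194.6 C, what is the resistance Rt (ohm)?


The RTD equation: Rt = R0 * (1 + alpha * T).
Rt = 100 * (1 + 0.00385 * 194.6)
Rt = 100 * (1 + 0.74921)
Rt = 100 * 1.74921
Rt = 174.921 ohm

174.921 ohm


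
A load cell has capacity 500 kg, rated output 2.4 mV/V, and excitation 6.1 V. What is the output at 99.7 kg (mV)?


Vout = rated_output * Vex * (load / capacity).
Vout = 2.4 * 6.1 * (99.7 / 500)
Vout = 2.4 * 6.1 * 0.1994
Vout = 2.919 mV

2.919 mV


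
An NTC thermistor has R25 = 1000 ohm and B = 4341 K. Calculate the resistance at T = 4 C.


NTC thermistor equation: Rt = R25 * exp(B * (1/T - 1/T25)).
T in Kelvin: 277.15 K, T25 = 298.15 K
1/T - 1/T25 = 1/277.15 - 1/298.15 = 0.00025414
B * (1/T - 1/T25) = 4341 * 0.00025414 = 1.1032
Rt = 1000 * exp(1.1032) = 3013.8 ohm

3013.8 ohm


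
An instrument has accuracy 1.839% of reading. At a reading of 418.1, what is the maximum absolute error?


Absolute error = (accuracy% / 100) * reading.
Error = (1.839 / 100) * 418.1
Error = 0.01839 * 418.1
Error = 7.6889

7.6889


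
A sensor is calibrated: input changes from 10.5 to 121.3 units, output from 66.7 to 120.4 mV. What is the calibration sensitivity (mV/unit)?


Sensitivity = (y2 - y1) / (x2 - x1).
S = (120.4 - 66.7) / (121.3 - 10.5)
S = 53.7 / 110.8
S = 0.4847 mV/unit

0.4847 mV/unit


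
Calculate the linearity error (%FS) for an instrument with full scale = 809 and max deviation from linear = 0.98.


Linearity error = (max deviation / full scale) * 100%.
Linearity = (0.98 / 809) * 100
Linearity = 0.121 %FS

0.121 %FS


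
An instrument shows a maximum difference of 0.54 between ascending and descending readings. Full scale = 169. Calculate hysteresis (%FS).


Hysteresis = (max difference / full scale) * 100%.
H = (0.54 / 169) * 100
H = 0.32 %FS

0.32 %FS


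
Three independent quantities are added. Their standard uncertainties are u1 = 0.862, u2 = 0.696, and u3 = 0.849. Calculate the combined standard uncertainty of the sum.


For a sum of independent quantities, uc = sqrt(u1^2 + u2^2 + u3^2).
uc = sqrt(0.862^2 + 0.696^2 + 0.849^2)
uc = sqrt(0.743044 + 0.484416 + 0.720801)
uc = 1.3958

1.3958


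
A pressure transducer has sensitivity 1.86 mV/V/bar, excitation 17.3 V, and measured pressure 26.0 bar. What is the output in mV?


Output = sensitivity * Vex * P.
Vout = 1.86 * 17.3 * 26.0
Vout = 32.178 * 26.0
Vout = 836.63 mV

836.63 mV


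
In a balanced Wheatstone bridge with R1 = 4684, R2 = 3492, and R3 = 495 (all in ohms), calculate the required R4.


At balance: R1*R4 = R2*R3, so R4 = R2*R3/R1.
R4 = 3492 * 495 / 4684
R4 = 1728540 / 4684
R4 = 369.03 ohm

369.03 ohm


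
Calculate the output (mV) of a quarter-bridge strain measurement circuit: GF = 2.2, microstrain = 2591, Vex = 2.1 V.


Quarter bridge output: Vout = (GF * epsilon * Vex) / 4.
Vout = (2.2 * 2591e-6 * 2.1) / 4
Vout = 0.01197042 / 4 V
Vout = 0.00299261 V = 2.9926 mV

2.9926 mV


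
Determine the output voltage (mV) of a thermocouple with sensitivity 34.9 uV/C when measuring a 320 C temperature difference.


The thermocouple output V = sensitivity * dT.
V = 34.9 uV/C * 320 C
V = 11168.0 uV
V = 11.168 mV

11.168 mV


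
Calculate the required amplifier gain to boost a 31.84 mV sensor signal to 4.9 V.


Gain = Vout / Vin (converting to same units).
G = 4.9 V / 31.84 mV
G = 4900.0 mV / 31.84 mV
G = 153.89

153.89


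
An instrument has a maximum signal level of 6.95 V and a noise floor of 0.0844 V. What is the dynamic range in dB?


Dynamic range = 20 * log10(Vmax / Vnoise).
DR = 20 * log10(6.95 / 0.0844)
DR = 20 * log10(82.35)
DR = 38.31 dB

38.31 dB


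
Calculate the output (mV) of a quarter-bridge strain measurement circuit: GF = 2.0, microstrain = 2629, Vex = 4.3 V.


Quarter bridge output: Vout = (GF * epsilon * Vex) / 4.
Vout = (2.0 * 2629e-6 * 4.3) / 4
Vout = 0.0226094 / 4 V
Vout = 0.00565235 V = 5.6523 mV

5.6523 mV


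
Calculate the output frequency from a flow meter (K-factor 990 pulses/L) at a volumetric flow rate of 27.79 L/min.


Frequency = K * Q / 60 (converting L/min to L/s).
f = 990 * 27.79 / 60
f = 27512.1 / 60
f = 458.53 Hz

458.53 Hz


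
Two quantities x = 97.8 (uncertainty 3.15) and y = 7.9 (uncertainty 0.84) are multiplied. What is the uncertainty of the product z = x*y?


For a product z = x*y, the relative uncertainty is:
uz/z = sqrt((ux/x)^2 + (uy/y)^2)
Relative uncertainties: ux/x = 3.15/97.8 = 0.032209
uy/y = 0.84/7.9 = 0.106329
z = 97.8 * 7.9 = 772.6
uz = 772.6 * sqrt(0.032209^2 + 0.106329^2) = 85.838

85.838


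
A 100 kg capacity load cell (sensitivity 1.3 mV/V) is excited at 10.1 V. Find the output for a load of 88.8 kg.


Vout = rated_output * Vex * (load / capacity).
Vout = 1.3 * 10.1 * (88.8 / 100)
Vout = 1.3 * 10.1 * 0.888
Vout = 11.659 mV

11.659 mV


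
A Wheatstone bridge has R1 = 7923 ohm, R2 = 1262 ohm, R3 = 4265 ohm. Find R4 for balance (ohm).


At balance: R1*R4 = R2*R3, so R4 = R2*R3/R1.
R4 = 1262 * 4265 / 7923
R4 = 5382430 / 7923
R4 = 679.34 ohm

679.34 ohm


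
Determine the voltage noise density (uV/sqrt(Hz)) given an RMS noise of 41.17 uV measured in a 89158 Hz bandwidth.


Noise spectral density = Vrms / sqrt(BW).
NSD = 41.17 / sqrt(89158)
NSD = 41.17 / 298.5934
NSD = 0.1379 uV/sqrt(Hz)

0.1379 uV/sqrt(Hz)


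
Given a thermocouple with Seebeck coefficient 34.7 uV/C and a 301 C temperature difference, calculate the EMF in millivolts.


The thermocouple output V = sensitivity * dT.
V = 34.7 uV/C * 301 C
V = 10444.7 uV
V = 10.445 mV

10.445 mV


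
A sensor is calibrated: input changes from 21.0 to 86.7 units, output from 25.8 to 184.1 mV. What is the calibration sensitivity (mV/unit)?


Sensitivity = (y2 - y1) / (x2 - x1).
S = (184.1 - 25.8) / (86.7 - 21.0)
S = 158.3 / 65.7
S = 2.4094 mV/unit

2.4094 mV/unit


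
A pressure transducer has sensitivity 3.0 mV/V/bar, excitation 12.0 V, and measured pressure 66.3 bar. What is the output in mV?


Output = sensitivity * Vex * P.
Vout = 3.0 * 12.0 * 66.3
Vout = 36.0 * 66.3
Vout = 2386.8 mV

2386.8 mV


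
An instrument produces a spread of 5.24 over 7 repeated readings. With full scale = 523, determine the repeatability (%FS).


Repeatability = (spread / full scale) * 100%.
R = (5.24 / 523) * 100
R = 1.002 %FS

1.002 %FS


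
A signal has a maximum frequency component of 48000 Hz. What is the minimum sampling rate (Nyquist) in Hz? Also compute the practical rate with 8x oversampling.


By Nyquist theorem, fs_min = 2 * fmax.
fs_min = 2 * 48000 = 96000 Hz
Practical rate = 8 * fs_min = 8 * 96000 = 768000 Hz

fs_min = 96000 Hz, fs_practical = 768000 Hz


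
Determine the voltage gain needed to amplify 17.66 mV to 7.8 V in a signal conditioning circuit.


Gain = Vout / Vin (converting to same units).
G = 7.8 V / 17.66 mV
G = 7800.0 mV / 17.66 mV
G = 441.68

441.68


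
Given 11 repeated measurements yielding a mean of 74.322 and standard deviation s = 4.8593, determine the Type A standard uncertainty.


The standard uncertainty for Type A evaluation is u = s / sqrt(n).
u = 4.8593 / sqrt(11)
u = 4.8593 / 3.3166
u = 1.4651

1.4651


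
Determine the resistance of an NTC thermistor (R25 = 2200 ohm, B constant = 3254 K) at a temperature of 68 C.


NTC thermistor equation: Rt = R25 * exp(B * (1/T - 1/T25)).
T in Kelvin: 341.15 K, T25 = 298.15 K
1/T - 1/T25 = 1/341.15 - 1/298.15 = -0.00042275
B * (1/T - 1/T25) = 3254 * -0.00042275 = -1.3756
Rt = 2200 * exp(-1.3756) = 555.9 ohm

555.9 ohm


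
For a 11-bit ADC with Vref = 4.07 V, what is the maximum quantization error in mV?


The maximum quantization error is +/- LSB/2.
LSB = Vref / 2^n = 4.07 / 2048 = 0.0019873 V
Max error = LSB / 2 = 0.0019873 / 2 = 0.00099365 V
Max error = 0.9937 mV

0.9937 mV


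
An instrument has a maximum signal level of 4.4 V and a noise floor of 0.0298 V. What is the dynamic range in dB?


Dynamic range = 20 * log10(Vmax / Vnoise).
DR = 20 * log10(4.4 / 0.0298)
DR = 20 * log10(147.65)
DR = 43.38 dB

43.38 dB


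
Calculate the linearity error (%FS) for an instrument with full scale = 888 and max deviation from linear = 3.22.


Linearity error = (max deviation / full scale) * 100%.
Linearity = (3.22 / 888) * 100
Linearity = 0.363 %FS

0.363 %FS


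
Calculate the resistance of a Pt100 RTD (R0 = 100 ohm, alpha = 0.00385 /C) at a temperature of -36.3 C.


The RTD equation: Rt = R0 * (1 + alpha * T).
Rt = 100 * (1 + 0.00385 * -36.3)
Rt = 100 * (1 + -0.139755)
Rt = 100 * 0.860245
Rt = 86.025 ohm

86.025 ohm


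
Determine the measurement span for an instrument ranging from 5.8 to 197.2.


Span = upper range - lower range.
Span = 197.2 - (5.8)
Span = 191.4

191.4


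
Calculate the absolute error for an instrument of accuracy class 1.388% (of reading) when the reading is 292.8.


Absolute error = (accuracy% / 100) * reading.
Error = (1.388 / 100) * 292.8
Error = 0.01388 * 292.8
Error = 4.0641

4.0641


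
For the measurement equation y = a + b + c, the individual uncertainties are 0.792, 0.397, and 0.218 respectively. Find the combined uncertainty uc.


For a sum of independent quantities, uc = sqrt(u1^2 + u2^2 + u3^2).
uc = sqrt(0.792^2 + 0.397^2 + 0.218^2)
uc = sqrt(0.627264 + 0.157609 + 0.047524)
uc = 0.9124

0.9124


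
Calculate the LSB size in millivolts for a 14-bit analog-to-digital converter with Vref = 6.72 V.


The resolution (LSB) of an ADC is Vref / 2^n.
LSB = 6.72 / 2^14
LSB = 6.72 / 16384
LSB = 0.00041016 V = 0.41015625 mV

0.41015625 mV


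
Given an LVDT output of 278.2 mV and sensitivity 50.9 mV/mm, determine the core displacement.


Displacement = Vout / sensitivity.
d = 278.2 / 50.9
d = 5.466 mm

5.466 mm


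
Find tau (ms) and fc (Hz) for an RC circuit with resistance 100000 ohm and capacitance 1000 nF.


Time constant: tau = R * C.
tau = 100000 * 1.00e-06 = 0.1 s
tau = 100.0 ms
Cutoff frequency: fc = 1 / (2*pi*R*C).
fc = 1 / (2*pi*0.1) = 1.59 Hz

tau = 100.0 ms, fc = 1.59 Hz


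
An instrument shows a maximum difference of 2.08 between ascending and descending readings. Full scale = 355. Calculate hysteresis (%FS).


Hysteresis = (max difference / full scale) * 100%.
H = (2.08 / 355) * 100
H = 0.586 %FS

0.586 %FS


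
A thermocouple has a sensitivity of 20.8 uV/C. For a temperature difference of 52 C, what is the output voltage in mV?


The thermocouple output V = sensitivity * dT.
V = 20.8 uV/C * 52 C
V = 1081.6 uV
V = 1.082 mV

1.082 mV


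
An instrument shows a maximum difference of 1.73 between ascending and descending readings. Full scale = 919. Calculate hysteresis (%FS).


Hysteresis = (max difference / full scale) * 100%.
H = (1.73 / 919) * 100
H = 0.188 %FS

0.188 %FS


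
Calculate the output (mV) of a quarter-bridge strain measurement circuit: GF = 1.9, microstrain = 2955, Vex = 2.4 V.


Quarter bridge output: Vout = (GF * epsilon * Vex) / 4.
Vout = (1.9 * 2955e-6 * 2.4) / 4
Vout = 0.0134748 / 4 V
Vout = 0.0033687 V = 3.3687 mV

3.3687 mV


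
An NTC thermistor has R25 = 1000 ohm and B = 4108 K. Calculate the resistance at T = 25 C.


NTC thermistor equation: Rt = R25 * exp(B * (1/T - 1/T25)).
T in Kelvin: 298.15 K, T25 = 298.15 K
1/T - 1/T25 = 1/298.15 - 1/298.15 = 0.0
B * (1/T - 1/T25) = 4108 * 0.0 = 0.0
Rt = 1000 * exp(0.0) = 1000.0 ohm

1000.0 ohm


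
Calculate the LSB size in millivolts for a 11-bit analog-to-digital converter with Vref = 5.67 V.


The resolution (LSB) of an ADC is Vref / 2^n.
LSB = 5.67 / 2^11
LSB = 5.67 / 2048
LSB = 0.00276855 V = 2.76855469 mV

2.76855469 mV


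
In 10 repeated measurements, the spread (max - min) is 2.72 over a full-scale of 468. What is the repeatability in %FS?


Repeatability = (spread / full scale) * 100%.
R = (2.72 / 468) * 100
R = 0.581 %FS

0.581 %FS


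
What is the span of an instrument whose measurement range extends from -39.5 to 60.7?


Span = upper range - lower range.
Span = 60.7 - (-39.5)
Span = 100.2

100.2


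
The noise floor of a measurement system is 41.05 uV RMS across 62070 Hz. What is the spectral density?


Noise spectral density = Vrms / sqrt(BW).
NSD = 41.05 / sqrt(62070)
NSD = 41.05 / 249.1385
NSD = 0.1648 uV/sqrt(Hz)

0.1648 uV/sqrt(Hz)


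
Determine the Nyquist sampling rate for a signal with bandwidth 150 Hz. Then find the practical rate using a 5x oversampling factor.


By Nyquist theorem, fs_min = 2 * fmax.
fs_min = 2 * 150 = 300 Hz
Practical rate = 5 * fs_min = 5 * 300 = 1500 Hz

fs_min = 300 Hz, fs_practical = 1500 Hz


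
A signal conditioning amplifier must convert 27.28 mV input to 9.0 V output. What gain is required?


Gain = Vout / Vin (converting to same units).
G = 9.0 V / 27.28 mV
G = 9000.0 mV / 27.28 mV
G = 329.91

329.91


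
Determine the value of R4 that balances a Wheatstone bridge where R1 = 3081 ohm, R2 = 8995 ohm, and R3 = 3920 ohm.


At balance: R1*R4 = R2*R3, so R4 = R2*R3/R1.
R4 = 8995 * 3920 / 3081
R4 = 35260400 / 3081
R4 = 11444.47 ohm

11444.47 ohm


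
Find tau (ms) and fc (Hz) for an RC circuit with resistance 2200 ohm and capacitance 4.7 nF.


Time constant: tau = R * C.
tau = 2200 * 4.70e-09 = 1.034e-05 s
tau = 0.0103 ms
Cutoff frequency: fc = 1 / (2*pi*R*C).
fc = 1 / (2*pi*1.034e-05) = 15392.16 Hz

tau = 0.0103 ms, fc = 15392.16 Hz


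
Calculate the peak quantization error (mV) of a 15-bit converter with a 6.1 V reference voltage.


The maximum quantization error is +/- LSB/2.
LSB = Vref / 2^n = 6.1 / 32768 = 0.00018616 V
Max error = LSB / 2 = 0.00018616 / 2 = 9.308e-05 V
Max error = 0.0931 mV

0.0931 mV


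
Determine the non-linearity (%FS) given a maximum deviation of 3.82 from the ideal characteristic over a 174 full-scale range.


Linearity error = (max deviation / full scale) * 100%.
Linearity = (3.82 / 174) * 100
Linearity = 2.195 %FS

2.195 %FS


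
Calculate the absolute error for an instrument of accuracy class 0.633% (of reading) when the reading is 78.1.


Absolute error = (accuracy% / 100) * reading.
Error = (0.633 / 100) * 78.1
Error = 0.00633 * 78.1
Error = 0.4944

0.4944


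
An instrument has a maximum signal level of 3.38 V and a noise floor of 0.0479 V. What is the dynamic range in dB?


Dynamic range = 20 * log10(Vmax / Vnoise).
DR = 20 * log10(3.38 / 0.0479)
DR = 20 * log10(70.56)
DR = 36.97 dB

36.97 dB


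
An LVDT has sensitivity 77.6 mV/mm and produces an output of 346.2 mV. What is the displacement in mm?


Displacement = Vout / sensitivity.
d = 346.2 / 77.6
d = 4.461 mm

4.461 mm


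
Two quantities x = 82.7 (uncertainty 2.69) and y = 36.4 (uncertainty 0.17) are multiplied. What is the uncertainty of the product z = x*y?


For a product z = x*y, the relative uncertainty is:
uz/z = sqrt((ux/x)^2 + (uy/y)^2)
Relative uncertainties: ux/x = 2.69/82.7 = 0.032527
uy/y = 0.17/36.4 = 0.00467
z = 82.7 * 36.4 = 3010.3
uz = 3010.3 * sqrt(0.032527^2 + 0.00467^2) = 98.92

98.92


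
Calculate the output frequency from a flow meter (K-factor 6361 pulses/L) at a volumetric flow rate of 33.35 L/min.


Frequency = K * Q / 60 (converting L/min to L/s).
f = 6361 * 33.35 / 60
f = 212139.35 / 60
f = 3535.66 Hz

3535.66 Hz


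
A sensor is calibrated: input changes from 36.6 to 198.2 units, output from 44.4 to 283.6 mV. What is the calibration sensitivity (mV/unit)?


Sensitivity = (y2 - y1) / (x2 - x1).
S = (283.6 - 44.4) / (198.2 - 36.6)
S = 239.2 / 161.6
S = 1.4802 mV/unit

1.4802 mV/unit


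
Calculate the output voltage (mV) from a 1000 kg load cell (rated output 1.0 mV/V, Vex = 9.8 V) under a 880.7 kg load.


Vout = rated_output * Vex * (load / capacity).
Vout = 1.0 * 9.8 * (880.7 / 1000)
Vout = 1.0 * 9.8 * 0.8807
Vout = 8.631 mV

8.631 mV


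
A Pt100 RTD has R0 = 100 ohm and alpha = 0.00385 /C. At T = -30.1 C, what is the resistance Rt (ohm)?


The RTD equation: Rt = R0 * (1 + alpha * T).
Rt = 100 * (1 + 0.00385 * -30.1)
Rt = 100 * (1 + -0.115885)
Rt = 100 * 0.884115
Rt = 88.412 ohm

88.412 ohm


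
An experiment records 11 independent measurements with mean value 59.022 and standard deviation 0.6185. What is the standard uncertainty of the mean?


The standard uncertainty for Type A evaluation is u = s / sqrt(n).
u = 0.6185 / sqrt(11)
u = 0.6185 / 3.3166
u = 0.1865

0.1865


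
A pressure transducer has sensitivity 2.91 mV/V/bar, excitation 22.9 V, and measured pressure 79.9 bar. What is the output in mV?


Output = sensitivity * Vex * P.
Vout = 2.91 * 22.9 * 79.9
Vout = 66.639 * 79.9
Vout = 5324.46 mV

5324.46 mV


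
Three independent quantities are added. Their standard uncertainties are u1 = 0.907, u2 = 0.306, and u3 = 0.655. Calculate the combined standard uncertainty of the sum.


For a sum of independent quantities, uc = sqrt(u1^2 + u2^2 + u3^2).
uc = sqrt(0.907^2 + 0.306^2 + 0.655^2)
uc = sqrt(0.822649 + 0.093636 + 0.429025)
uc = 1.1599

1.1599


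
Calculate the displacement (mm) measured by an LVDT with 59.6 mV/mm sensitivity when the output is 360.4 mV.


Displacement = Vout / sensitivity.
d = 360.4 / 59.6
d = 6.047 mm

6.047 mm


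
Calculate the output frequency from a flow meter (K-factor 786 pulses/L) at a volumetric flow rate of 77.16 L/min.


Frequency = K * Q / 60 (converting L/min to L/s).
f = 786 * 77.16 / 60
f = 60647.76 / 60
f = 1010.8 Hz

1010.8 Hz


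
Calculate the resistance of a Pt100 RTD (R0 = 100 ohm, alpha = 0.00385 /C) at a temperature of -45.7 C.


The RTD equation: Rt = R0 * (1 + alpha * T).
Rt = 100 * (1 + 0.00385 * -45.7)
Rt = 100 * (1 + -0.175945)
Rt = 100 * 0.824055
Rt = 82.406 ohm

82.406 ohm


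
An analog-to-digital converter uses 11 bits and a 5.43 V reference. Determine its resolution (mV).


The resolution (LSB) of an ADC is Vref / 2^n.
LSB = 5.43 / 2^11
LSB = 5.43 / 2048
LSB = 0.00265137 V = 2.65136719 mV

2.65136719 mV


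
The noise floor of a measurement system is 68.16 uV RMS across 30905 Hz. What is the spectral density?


Noise spectral density = Vrms / sqrt(BW).
NSD = 68.16 / sqrt(30905)
NSD = 68.16 / 175.7982
NSD = 0.3877 uV/sqrt(Hz)

0.3877 uV/sqrt(Hz)


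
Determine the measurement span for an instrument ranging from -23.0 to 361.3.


Span = upper range - lower range.
Span = 361.3 - (-23.0)
Span = 384.3

384.3


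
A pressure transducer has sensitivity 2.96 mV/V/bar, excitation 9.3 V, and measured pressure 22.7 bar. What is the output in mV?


Output = sensitivity * Vex * P.
Vout = 2.96 * 9.3 * 22.7
Vout = 27.528 * 22.7
Vout = 624.89 mV

624.89 mV


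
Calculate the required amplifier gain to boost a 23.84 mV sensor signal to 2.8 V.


Gain = Vout / Vin (converting to same units).
G = 2.8 V / 23.84 mV
G = 2800.0 mV / 23.84 mV
G = 117.45

117.45


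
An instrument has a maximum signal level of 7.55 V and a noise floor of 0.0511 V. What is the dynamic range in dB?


Dynamic range = 20 * log10(Vmax / Vnoise).
DR = 20 * log10(7.55 / 0.0511)
DR = 20 * log10(147.75)
DR = 43.39 dB

43.39 dB


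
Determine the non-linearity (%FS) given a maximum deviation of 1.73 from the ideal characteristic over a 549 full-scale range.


Linearity error = (max deviation / full scale) * 100%.
Linearity = (1.73 / 549) * 100
Linearity = 0.315 %FS

0.315 %FS


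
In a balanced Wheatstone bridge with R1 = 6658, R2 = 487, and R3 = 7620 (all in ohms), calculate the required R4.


At balance: R1*R4 = R2*R3, so R4 = R2*R3/R1.
R4 = 487 * 7620 / 6658
R4 = 3710940 / 6658
R4 = 557.37 ohm

557.37 ohm


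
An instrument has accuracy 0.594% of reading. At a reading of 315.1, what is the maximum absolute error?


Absolute error = (accuracy% / 100) * reading.
Error = (0.594 / 100) * 315.1
Error = 0.00594 * 315.1
Error = 1.8717

1.8717


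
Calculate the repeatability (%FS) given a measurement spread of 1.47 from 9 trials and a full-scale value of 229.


Repeatability = (spread / full scale) * 100%.
R = (1.47 / 229) * 100
R = 0.642 %FS

0.642 %FS


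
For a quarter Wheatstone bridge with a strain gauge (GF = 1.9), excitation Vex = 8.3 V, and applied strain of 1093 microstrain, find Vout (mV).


Quarter bridge output: Vout = (GF * epsilon * Vex) / 4.
Vout = (1.9 * 1093e-6 * 8.3) / 4
Vout = 0.01723661 / 4 V
Vout = 0.00430915 V = 4.3092 mV

4.3092 mV


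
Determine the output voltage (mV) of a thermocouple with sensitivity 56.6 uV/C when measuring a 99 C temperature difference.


The thermocouple output V = sensitivity * dT.
V = 56.6 uV/C * 99 C
V = 5603.4 uV
V = 5.603 mV

5.603 mV


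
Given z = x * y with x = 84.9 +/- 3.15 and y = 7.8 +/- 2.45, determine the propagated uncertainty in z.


For a product z = x*y, the relative uncertainty is:
uz/z = sqrt((ux/x)^2 + (uy/y)^2)
Relative uncertainties: ux/x = 3.15/84.9 = 0.037102
uy/y = 2.45/7.8 = 0.314103
z = 84.9 * 7.8 = 662.2
uz = 662.2 * sqrt(0.037102^2 + 0.314103^2) = 209.451

209.451


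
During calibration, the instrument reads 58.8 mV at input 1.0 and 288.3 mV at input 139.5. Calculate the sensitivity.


Sensitivity = (y2 - y1) / (x2 - x1).
S = (288.3 - 58.8) / (139.5 - 1.0)
S = 229.5 / 138.5
S = 1.657 mV/unit

1.657 mV/unit


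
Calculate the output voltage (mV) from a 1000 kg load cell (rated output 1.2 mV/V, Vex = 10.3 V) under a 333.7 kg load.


Vout = rated_output * Vex * (load / capacity).
Vout = 1.2 * 10.3 * (333.7 / 1000)
Vout = 1.2 * 10.3 * 0.3337
Vout = 4.125 mV

4.125 mV


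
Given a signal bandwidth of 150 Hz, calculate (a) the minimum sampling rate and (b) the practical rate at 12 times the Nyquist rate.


By Nyquist theorem, fs_min = 2 * fmax.
fs_min = 2 * 150 = 300 Hz
Practical rate = 12 * fs_min = 12 * 300 = 3600 Hz

fs_min = 300 Hz, fs_practical = 3600 Hz


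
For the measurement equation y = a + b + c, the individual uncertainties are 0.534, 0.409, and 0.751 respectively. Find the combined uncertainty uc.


For a sum of independent quantities, uc = sqrt(u1^2 + u2^2 + u3^2).
uc = sqrt(0.534^2 + 0.409^2 + 0.751^2)
uc = sqrt(0.285156 + 0.167281 + 0.564001)
uc = 1.0082

1.0082


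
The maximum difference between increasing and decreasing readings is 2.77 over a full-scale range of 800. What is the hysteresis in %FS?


Hysteresis = (max difference / full scale) * 100%.
H = (2.77 / 800) * 100
H = 0.346 %FS

0.346 %FS


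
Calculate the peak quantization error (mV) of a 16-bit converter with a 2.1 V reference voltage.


The maximum quantization error is +/- LSB/2.
LSB = Vref / 2^n = 2.1 / 65536 = 3.204e-05 V
Max error = LSB / 2 = 3.204e-05 / 2 = 1.602e-05 V
Max error = 0.016 mV

0.016 mV


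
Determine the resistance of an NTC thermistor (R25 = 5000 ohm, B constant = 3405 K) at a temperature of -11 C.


NTC thermistor equation: Rt = R25 * exp(B * (1/T - 1/T25)).
T in Kelvin: 262.15 K, T25 = 298.15 K
1/T - 1/T25 = 1/262.15 - 1/298.15 = 0.00046059
B * (1/T - 1/T25) = 3405 * 0.00046059 = 1.5683
Rt = 5000 * exp(1.5683) = 23992.9 ohm

23992.9 ohm


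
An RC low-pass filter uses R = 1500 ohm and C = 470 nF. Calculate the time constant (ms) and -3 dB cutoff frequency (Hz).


Time constant: tau = R * C.
tau = 1500 * 4.70e-07 = 0.000705 s
tau = 0.705 ms
Cutoff frequency: fc = 1 / (2*pi*R*C).
fc = 1 / (2*pi*0.000705) = 225.75 Hz

tau = 0.705 ms, fc = 225.75 Hz


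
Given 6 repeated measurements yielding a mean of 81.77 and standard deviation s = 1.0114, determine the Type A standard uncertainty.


The standard uncertainty for Type A evaluation is u = s / sqrt(n).
u = 1.0114 / sqrt(6)
u = 1.0114 / 2.4495
u = 0.4129

0.4129


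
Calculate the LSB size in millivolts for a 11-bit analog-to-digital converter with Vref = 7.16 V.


The resolution (LSB) of an ADC is Vref / 2^n.
LSB = 7.16 / 2^11
LSB = 7.16 / 2048
LSB = 0.00349609 V = 3.49609375 mV

3.49609375 mV


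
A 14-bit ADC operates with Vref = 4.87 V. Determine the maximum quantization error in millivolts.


The maximum quantization error is +/- LSB/2.
LSB = Vref / 2^n = 4.87 / 16384 = 0.00029724 V
Max error = LSB / 2 = 0.00029724 / 2 = 0.00014862 V
Max error = 0.1486 mV

0.1486 mV


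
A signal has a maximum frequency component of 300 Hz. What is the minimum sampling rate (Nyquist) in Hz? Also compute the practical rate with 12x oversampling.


By Nyquist theorem, fs_min = 2 * fmax.
fs_min = 2 * 300 = 600 Hz
Practical rate = 12 * fs_min = 12 * 600 = 7200 Hz

fs_min = 600 Hz, fs_practical = 7200 Hz


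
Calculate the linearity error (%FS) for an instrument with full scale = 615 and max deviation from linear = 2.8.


Linearity error = (max deviation / full scale) * 100%.
Linearity = (2.8 / 615) * 100
Linearity = 0.455 %FS

0.455 %FS


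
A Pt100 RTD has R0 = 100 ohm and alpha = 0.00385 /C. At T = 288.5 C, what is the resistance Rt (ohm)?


The RTD equation: Rt = R0 * (1 + alpha * T).
Rt = 100 * (1 + 0.00385 * 288.5)
Rt = 100 * (1 + 1.110725)
Rt = 100 * 2.110725
Rt = 211.072 ohm

211.072 ohm


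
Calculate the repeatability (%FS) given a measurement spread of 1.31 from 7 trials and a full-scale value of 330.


Repeatability = (spread / full scale) * 100%.
R = (1.31 / 330) * 100
R = 0.397 %FS

0.397 %FS


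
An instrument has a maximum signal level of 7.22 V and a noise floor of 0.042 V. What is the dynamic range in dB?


Dynamic range = 20 * log10(Vmax / Vnoise).
DR = 20 * log10(7.22 / 0.042)
DR = 20 * log10(171.9)
DR = 44.71 dB

44.71 dB


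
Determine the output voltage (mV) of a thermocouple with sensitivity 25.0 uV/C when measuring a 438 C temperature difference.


The thermocouple output V = sensitivity * dT.
V = 25.0 uV/C * 438 C
V = 10950.0 uV
V = 10.95 mV

10.95 mV


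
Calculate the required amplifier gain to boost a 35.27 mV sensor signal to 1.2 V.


Gain = Vout / Vin (converting to same units).
G = 1.2 V / 35.27 mV
G = 1200.0 mV / 35.27 mV
G = 34.02

34.02


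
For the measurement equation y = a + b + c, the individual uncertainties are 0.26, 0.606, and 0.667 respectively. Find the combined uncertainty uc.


For a sum of independent quantities, uc = sqrt(u1^2 + u2^2 + u3^2).
uc = sqrt(0.26^2 + 0.606^2 + 0.667^2)
uc = sqrt(0.0676 + 0.367236 + 0.444889)
uc = 0.9379

0.9379


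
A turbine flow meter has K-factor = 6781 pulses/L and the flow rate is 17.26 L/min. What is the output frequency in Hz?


Frequency = K * Q / 60 (converting L/min to L/s).
f = 6781 * 17.26 / 60
f = 117040.06 / 60
f = 1950.67 Hz

1950.67 Hz


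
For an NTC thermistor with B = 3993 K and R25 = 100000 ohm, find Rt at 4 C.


NTC thermistor equation: Rt = R25 * exp(B * (1/T - 1/T25)).
T in Kelvin: 277.15 K, T25 = 298.15 K
1/T - 1/T25 = 1/277.15 - 1/298.15 = 0.00025414
B * (1/T - 1/T25) = 3993 * 0.00025414 = 1.0148
Rt = 100000 * exp(1.0148) = 275873.7 ohm

275873.7 ohm


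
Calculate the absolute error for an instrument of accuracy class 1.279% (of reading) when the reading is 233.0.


Absolute error = (accuracy% / 100) * reading.
Error = (1.279 / 100) * 233.0
Error = 0.01279 * 233.0
Error = 2.9801

2.9801


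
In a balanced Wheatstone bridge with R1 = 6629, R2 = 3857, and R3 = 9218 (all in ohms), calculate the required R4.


At balance: R1*R4 = R2*R3, so R4 = R2*R3/R1.
R4 = 3857 * 9218 / 6629
R4 = 35553826 / 6629
R4 = 5363.38 ohm

5363.38 ohm


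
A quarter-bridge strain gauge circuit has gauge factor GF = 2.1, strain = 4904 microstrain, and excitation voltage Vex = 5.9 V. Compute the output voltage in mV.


Quarter bridge output: Vout = (GF * epsilon * Vex) / 4.
Vout = (2.1 * 4904e-6 * 5.9) / 4
Vout = 0.06076056 / 4 V
Vout = 0.01519014 V = 15.1901 mV

15.1901 mV


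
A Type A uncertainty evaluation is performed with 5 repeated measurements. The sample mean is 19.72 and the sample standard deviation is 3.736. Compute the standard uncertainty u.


The standard uncertainty for Type A evaluation is u = s / sqrt(n).
u = 3.736 / sqrt(5)
u = 3.736 / 2.2361
u = 1.6708

1.6708


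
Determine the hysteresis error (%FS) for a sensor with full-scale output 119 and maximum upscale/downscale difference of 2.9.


Hysteresis = (max difference / full scale) * 100%.
H = (2.9 / 119) * 100
H = 2.437 %FS

2.437 %FS


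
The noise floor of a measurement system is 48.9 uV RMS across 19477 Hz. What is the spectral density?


Noise spectral density = Vrms / sqrt(BW).
NSD = 48.9 / sqrt(19477)
NSD = 48.9 / 139.56
NSD = 0.3504 uV/sqrt(Hz)

0.3504 uV/sqrt(Hz)


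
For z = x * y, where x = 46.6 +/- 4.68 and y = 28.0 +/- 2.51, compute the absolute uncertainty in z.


For a product z = x*y, the relative uncertainty is:
uz/z = sqrt((ux/x)^2 + (uy/y)^2)
Relative uncertainties: ux/x = 4.68/46.6 = 0.100429
uy/y = 2.51/28.0 = 0.089643
z = 46.6 * 28.0 = 1304.8
uz = 1304.8 * sqrt(0.100429^2 + 0.089643^2) = 175.649

175.649


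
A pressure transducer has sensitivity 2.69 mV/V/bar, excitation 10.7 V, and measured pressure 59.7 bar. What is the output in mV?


Output = sensitivity * Vex * P.
Vout = 2.69 * 10.7 * 59.7
Vout = 28.783 * 59.7
Vout = 1718.35 mV

1718.35 mV


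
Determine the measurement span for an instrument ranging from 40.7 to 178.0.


Span = upper range - lower range.
Span = 178.0 - (40.7)
Span = 137.3

137.3


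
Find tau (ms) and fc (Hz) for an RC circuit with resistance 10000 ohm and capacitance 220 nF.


Time constant: tau = R * C.
tau = 10000 * 2.20e-07 = 0.0022 s
tau = 2.2 ms
Cutoff frequency: fc = 1 / (2*pi*R*C).
fc = 1 / (2*pi*0.0022) = 72.34 Hz

tau = 2.2 ms, fc = 72.34 Hz


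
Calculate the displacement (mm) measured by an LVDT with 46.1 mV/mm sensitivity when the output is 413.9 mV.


Displacement = Vout / sensitivity.
d = 413.9 / 46.1
d = 8.978 mm

8.978 mm


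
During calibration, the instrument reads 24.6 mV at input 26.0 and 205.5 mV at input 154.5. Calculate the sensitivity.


Sensitivity = (y2 - y1) / (x2 - x1).
S = (205.5 - 24.6) / (154.5 - 26.0)
S = 180.9 / 128.5
S = 1.4078 mV/unit

1.4078 mV/unit


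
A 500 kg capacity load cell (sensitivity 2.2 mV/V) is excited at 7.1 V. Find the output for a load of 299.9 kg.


Vout = rated_output * Vex * (load / capacity).
Vout = 2.2 * 7.1 * (299.9 / 500)
Vout = 2.2 * 7.1 * 0.5998
Vout = 9.369 mV

9.369 mV


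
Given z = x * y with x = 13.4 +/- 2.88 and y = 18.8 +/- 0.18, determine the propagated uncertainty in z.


For a product z = x*y, the relative uncertainty is:
uz/z = sqrt((ux/x)^2 + (uy/y)^2)
Relative uncertainties: ux/x = 2.88/13.4 = 0.214925
uy/y = 0.18/18.8 = 0.009574
z = 13.4 * 18.8 = 251.9
uz = 251.9 * sqrt(0.214925^2 + 0.009574^2) = 54.198

54.198


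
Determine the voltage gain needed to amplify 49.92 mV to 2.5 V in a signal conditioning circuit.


Gain = Vout / Vin (converting to same units).
G = 2.5 V / 49.92 mV
G = 2500.0 mV / 49.92 mV
G = 50.08

50.08


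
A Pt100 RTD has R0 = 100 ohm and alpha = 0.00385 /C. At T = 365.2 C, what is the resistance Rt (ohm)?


The RTD equation: Rt = R0 * (1 + alpha * T).
Rt = 100 * (1 + 0.00385 * 365.2)
Rt = 100 * (1 + 1.40602)
Rt = 100 * 2.40602
Rt = 240.602 ohm

240.602 ohm


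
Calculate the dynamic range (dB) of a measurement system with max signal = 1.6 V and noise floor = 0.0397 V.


Dynamic range = 20 * log10(Vmax / Vnoise).
DR = 20 * log10(1.6 / 0.0397)
DR = 20 * log10(40.3)
DR = 32.11 dB

32.11 dB


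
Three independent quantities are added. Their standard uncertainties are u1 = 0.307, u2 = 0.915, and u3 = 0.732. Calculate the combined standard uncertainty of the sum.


For a sum of independent quantities, uc = sqrt(u1^2 + u2^2 + u3^2).
uc = sqrt(0.307^2 + 0.915^2 + 0.732^2)
uc = sqrt(0.094249 + 0.837225 + 0.535824)
uc = 1.2113

1.2113


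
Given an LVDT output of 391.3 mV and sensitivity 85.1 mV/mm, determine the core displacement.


Displacement = Vout / sensitivity.
d = 391.3 / 85.1
d = 4.598 mm

4.598 mm


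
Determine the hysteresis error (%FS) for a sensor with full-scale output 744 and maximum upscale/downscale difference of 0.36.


Hysteresis = (max difference / full scale) * 100%.
H = (0.36 / 744) * 100
H = 0.048 %FS

0.048 %FS


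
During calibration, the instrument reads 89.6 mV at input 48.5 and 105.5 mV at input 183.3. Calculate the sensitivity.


Sensitivity = (y2 - y1) / (x2 - x1).
S = (105.5 - 89.6) / (183.3 - 48.5)
S = 15.9 / 134.8
S = 0.118 mV/unit

0.118 mV/unit


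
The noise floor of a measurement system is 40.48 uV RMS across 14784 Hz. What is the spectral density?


Noise spectral density = Vrms / sqrt(BW).
NSD = 40.48 / sqrt(14784)
NSD = 40.48 / 121.5895
NSD = 0.3329 uV/sqrt(Hz)

0.3329 uV/sqrt(Hz)


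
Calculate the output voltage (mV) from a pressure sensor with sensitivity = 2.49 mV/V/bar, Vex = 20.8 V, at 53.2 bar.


Output = sensitivity * Vex * P.
Vout = 2.49 * 20.8 * 53.2
Vout = 51.792 * 53.2
Vout = 2755.33 mV

2755.33 mV


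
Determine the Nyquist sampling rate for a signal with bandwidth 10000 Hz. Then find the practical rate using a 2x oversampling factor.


By Nyquist theorem, fs_min = 2 * fmax.
fs_min = 2 * 10000 = 20000 Hz
Practical rate = 2 * fs_min = 2 * 20000 = 40000 Hz

fs_min = 20000 Hz, fs_practical = 40000 Hz
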